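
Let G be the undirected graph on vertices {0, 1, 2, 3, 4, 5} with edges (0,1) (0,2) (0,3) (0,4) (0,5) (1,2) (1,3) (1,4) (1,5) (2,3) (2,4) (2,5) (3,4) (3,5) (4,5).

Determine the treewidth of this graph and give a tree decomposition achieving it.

With just one bag of size 6, the width is 6 − 1 = 5, so tw(G) ≤ 5. On the other hand G contains the 6-clique {0, 1, 2, 3, 4, 5}. A clique must lie in a single bag of any decomposition, so no decomposition can have width below 5. Therefore the treewidth is 5.

Treewidth 5.
Bags: B1 = {0, 1, 2, 3, 4, 5}
Tree: (single bag)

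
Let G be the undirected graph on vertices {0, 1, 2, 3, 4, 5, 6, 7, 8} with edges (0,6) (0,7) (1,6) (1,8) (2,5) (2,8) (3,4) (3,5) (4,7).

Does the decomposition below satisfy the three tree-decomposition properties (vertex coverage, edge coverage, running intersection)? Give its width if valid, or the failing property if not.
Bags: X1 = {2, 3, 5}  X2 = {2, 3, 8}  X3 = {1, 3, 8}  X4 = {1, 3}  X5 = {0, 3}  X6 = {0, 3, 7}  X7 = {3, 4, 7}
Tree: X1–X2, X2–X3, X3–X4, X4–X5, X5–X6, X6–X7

No — vertex 6 appears in no bag.

A tree decomposition must satisfy three properties: every vertex lies in some bag; for every edge, both endpoints lie together in some bag; and for every vertex, the bags containing it form a connected subtree. Here vertex 6 appears in no bag, so the decomposition is invalid.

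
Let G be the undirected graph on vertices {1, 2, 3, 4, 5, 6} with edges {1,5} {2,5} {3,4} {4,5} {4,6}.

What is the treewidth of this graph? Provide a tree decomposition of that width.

Treewidth 1.
One optimal decomposition is:
Bags: B1 = {1, 5}  B2 = {4, 5}  B3 = {3, 4}  B4 = {2, 5}  B5 = {4, 6}
Tree: B1–B2, B2–B3, B2–B4, B2–B5

Every bag has size at most 2, so the width is 2 − 1 = 1 and tw(G) ≤ 1. Since G has at least one edge (e.g. 1–5), it is not an edgeless graph, so tw(G) ≥ 1. The upper and lower bounds meet at 1, so that is the treewidth.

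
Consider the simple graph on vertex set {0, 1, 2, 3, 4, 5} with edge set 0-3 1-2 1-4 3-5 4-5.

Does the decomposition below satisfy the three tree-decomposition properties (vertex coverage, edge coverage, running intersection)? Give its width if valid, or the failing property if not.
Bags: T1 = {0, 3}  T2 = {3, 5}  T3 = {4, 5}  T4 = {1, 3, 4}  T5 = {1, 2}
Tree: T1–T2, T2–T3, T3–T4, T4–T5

No — bags containing vertex 3 are not connected in the tree.

A tree decomposition must satisfy three properties: every vertex lies in some bag; for every edge, both endpoints lie together in some bag; and for every vertex, the bags containing it form a connected subtree. Here bags containing vertex 3 are not connected in the tree, so the decomposition is invalid.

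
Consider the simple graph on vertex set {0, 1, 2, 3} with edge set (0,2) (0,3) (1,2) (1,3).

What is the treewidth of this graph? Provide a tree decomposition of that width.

Treewidth 2.
One such decomposition:
Bags: B1 = {0, 1, 2}  B2 = {0, 1, 3}
Tree: B1–B2

The largest bag has 3 vertices, giving width 2; this decomposition certifies tw(G) ≤ 2. For the lower bound, G contains the cycle 0–2–1–3–0, so G is not a forest; only forests have treewidth ≤ 1, hence tw(G) ≥ 2. Therefore the treewidth is 2.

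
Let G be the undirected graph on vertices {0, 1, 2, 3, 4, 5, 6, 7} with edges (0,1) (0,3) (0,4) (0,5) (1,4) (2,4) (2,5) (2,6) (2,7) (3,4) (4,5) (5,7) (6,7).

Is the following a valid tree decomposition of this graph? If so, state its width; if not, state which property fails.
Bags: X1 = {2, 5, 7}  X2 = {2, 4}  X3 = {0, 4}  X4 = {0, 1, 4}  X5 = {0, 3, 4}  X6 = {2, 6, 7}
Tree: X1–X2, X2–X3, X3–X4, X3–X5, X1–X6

A tree decomposition must satisfy three properties: every vertex lies in some bag; for every edge, both endpoints lie together in some bag; and for every vertex, the bags containing it form a connected subtree. Here edge (5,4) lies in no bag, so the decomposition is invalid.

No — edge (5,4) lies in no bag.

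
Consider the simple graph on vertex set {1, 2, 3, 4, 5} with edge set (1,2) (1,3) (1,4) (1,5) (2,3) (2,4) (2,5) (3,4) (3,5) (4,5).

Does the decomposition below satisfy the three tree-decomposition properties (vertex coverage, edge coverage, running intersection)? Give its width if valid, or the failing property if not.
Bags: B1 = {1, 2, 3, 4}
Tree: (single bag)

No — vertex 5 appears in no bag.

A tree decomposition must satisfy three properties: every vertex lies in some bag; for every edge, both endpoints lie together in some bag; and for every vertex, the bags containing it form a connected subtree. Here vertex 5 appears in no bag, so the decomposition is invalid.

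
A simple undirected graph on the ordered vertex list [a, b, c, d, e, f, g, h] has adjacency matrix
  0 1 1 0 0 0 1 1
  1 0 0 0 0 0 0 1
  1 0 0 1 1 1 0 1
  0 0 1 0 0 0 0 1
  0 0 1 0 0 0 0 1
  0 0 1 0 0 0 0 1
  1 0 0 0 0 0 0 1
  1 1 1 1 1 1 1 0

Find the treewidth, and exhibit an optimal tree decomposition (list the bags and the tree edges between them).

Treewidth 2.
One such decomposition:
Bags: B1 = {a, c, h}  B2 = {c, d, h}  B3 = {a, b, h}  B4 = {c, e, h}  B5 = {c, f, h}  B6 = {a, g, h}
Tree: B1–B2, B1–B3, B2–B4, B2–B5, B1–B6

Each bag holds 3 vertices, so the decomposition has width 2, which upper-bounds the treewidth. For the lower bound, the 3 vertices {a, g, h} are pairwise adjacent, and any tree decomposition puts a clique entirely inside one bag — forcing width ≥ 2. The upper and lower bounds meet at 2, so that is the treewidth.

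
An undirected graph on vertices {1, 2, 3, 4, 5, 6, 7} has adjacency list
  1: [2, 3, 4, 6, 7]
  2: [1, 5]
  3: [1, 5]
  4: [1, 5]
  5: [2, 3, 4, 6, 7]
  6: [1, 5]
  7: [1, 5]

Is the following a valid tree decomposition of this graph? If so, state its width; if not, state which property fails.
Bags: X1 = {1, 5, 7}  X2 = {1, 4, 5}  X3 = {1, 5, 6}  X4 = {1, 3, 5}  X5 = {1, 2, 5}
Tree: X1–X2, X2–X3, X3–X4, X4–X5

Vertex coverage: the bags together contain {1, 2, 3, 4, 5, 6, 7}, the full vertex set. Edge coverage: each edge of G has both endpoints in at least one bag. Running intersection: for every vertex, the bags containing it form a connected subtree. All three properties hold, so this is a valid tree decomposition of width max|bag| − 1 = 2, and hence tw(G) ≤ 2.

Yes; width 2.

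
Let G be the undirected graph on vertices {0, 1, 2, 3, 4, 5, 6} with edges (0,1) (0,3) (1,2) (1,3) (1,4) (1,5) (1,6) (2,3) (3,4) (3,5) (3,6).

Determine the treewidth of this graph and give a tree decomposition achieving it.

Every bag has size at most 3, so the width is 3 − 1 = 2 and tw(G) ≤ 2. For the lower bound, the 3 vertices {0, 1, 3} are pairwise adjacent, and any tree decomposition puts a clique entirely inside one bag — forcing width ≥ 2. Therefore the treewidth is 2.

Treewidth 2.
One optimal decomposition is:
Bags: B1 = {0, 1, 3}  B2 = {1, 3, 5}  B3 = {1, 3, 6}  B4 = {1, 3, 4}  B5 = {1, 2, 3}
Tree: B1–B2, B2–B3, B1–B4, B2–B5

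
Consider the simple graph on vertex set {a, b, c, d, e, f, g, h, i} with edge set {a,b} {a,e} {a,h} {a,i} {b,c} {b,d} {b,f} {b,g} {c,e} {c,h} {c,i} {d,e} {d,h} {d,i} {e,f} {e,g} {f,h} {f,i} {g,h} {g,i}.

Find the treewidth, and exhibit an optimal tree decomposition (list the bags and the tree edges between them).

Treewidth 4.
One such decomposition:
Bags: B1 = {a, b, e, h, i}  B2 = {b, e, g, h, i}  B3 = {b, e, f, h, i}  B4 = {b, c, e, h, i}  B5 = {b, d, e, h, i}
Tree: B1–B2, B2–B3, B3–B4, B4–B5

The largest bag has 5 vertices, giving width 4; this decomposition certifies tw(G) ≤ 4. For the lower bound: the 5 vertex sets {a,h}, {b,g}, {e,f}, {i}, {c} are disjoint, each induces a connected subgraph, and every pair is joined by at least one edge of G. Contracting each set to a single vertex therefore yields K_{5} as a minor, and since treewidth is minor-monotone, tw(G) ≥ tw(K_{5}) = 4. Therefore the treewidth is 4.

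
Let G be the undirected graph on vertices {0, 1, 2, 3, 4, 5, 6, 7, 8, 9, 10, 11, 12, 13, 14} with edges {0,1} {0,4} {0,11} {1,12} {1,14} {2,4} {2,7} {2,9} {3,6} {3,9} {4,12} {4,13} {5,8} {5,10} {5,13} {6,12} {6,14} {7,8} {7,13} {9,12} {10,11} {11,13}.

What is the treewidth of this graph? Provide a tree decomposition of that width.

The largest bag has 4 vertices, giving width 3; this decomposition certifies tw(G) ≤ 3. For the lower bound: the 4 vertex sets {3,6,14}, {9}, {12}, {0,1,2,4} are disjoint, each induces a connected subgraph, and every pair is joined by at least one edge of G. Contracting each set to a single vertex therefore yields K_{4} as a minor, and since treewidth is minor-monotone, tw(G) ≥ tw(K_{4}) = 3. The upper and lower bounds meet at 3, so that is the treewidth.

Treewidth 3.
One such decomposition:
Bags: B1 = {3, 6, 9, 14}  B2 = {6, 9, 12, 14}  B3 = {1, 9, 12, 14}  B4 = {1, 2, 9, 12}  B5 = {1, 2, 4, 12}  B6 = {0, 1, 2, 4}  B7 = {0, 2, 4, 7}  B8 = {0, 4, 7, 13}  B9 = {0, 7, 11, 13}  B10 = {7, 8, 11, 13}  B11 = {5, 8, 11, 13}  B12 = {5, 8, 10, 11}
Tree: B1–B2, B2–B3, B3–B4, B4–B5, B5–B6, B6–B7, B7–B8, B8–B9, B9–B10, B10–B11, B11–B12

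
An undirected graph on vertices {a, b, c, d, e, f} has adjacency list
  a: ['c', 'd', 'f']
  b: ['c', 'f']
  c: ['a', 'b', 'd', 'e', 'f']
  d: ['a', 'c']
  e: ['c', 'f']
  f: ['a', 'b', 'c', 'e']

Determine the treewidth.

A width-2 tree decomposition is:
Bags: B1 = {a, c, f}  B2 = {a, c, d}  B3 = {c, e, f}  B4 = {b, c, f}
Tree: B1–B2, B1–B3, B1–B4
Every bag has size at most 3, so the width is 3 − 1 = 2 and tw(G) ≤ 2. For the lower bound, the 3 vertices {a, c, d} are pairwise adjacent, and any tree decomposition puts a clique entirely inside one bag — forcing width ≥ 2. The upper and lower bounds meet at 2, so that is the treewidth.

2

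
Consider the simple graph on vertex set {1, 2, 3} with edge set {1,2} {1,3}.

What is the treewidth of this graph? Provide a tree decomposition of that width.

Every bag has size at most 2, so the width is 2 − 1 = 1 and tw(G) ≤ 1. Any graph with an edge has treewidth ≥ 1, and G has the edge 3–1. Combining the bounds, tw(G) = 1.

Treewidth 1.
One such decomposition:
Bags: B1 = {1, 3}  B2 = {1, 2}
Tree: B1–B2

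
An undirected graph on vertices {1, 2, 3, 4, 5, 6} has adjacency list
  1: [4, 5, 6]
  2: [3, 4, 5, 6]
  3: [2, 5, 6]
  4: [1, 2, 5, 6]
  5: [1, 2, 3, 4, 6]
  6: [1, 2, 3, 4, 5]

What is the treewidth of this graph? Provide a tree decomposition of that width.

Treewidth 3.
One optimal decomposition is:
Bags: B1 = {2, 3, 5, 6}  B2 = {2, 4, 5, 6}  B3 = {1, 4, 5, 6}
Tree: B1–B2, B2–B3

The largest bag has 4 vertices, giving width 3; this decomposition certifies tw(G) ≤ 3. Conversely, {1, 4, 5, 6} is a clique of size 4, and the vertices of any clique must share a bag in every tree decomposition; so some bag has ≥ 4 vertices and tw(G) ≥ 3. The upper and lower bounds meet at 3, so that is the treewidth.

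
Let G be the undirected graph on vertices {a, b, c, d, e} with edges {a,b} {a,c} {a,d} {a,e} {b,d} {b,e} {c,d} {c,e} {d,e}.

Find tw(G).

A width-3 tree decomposition is:
Bags: B1 = {a, c, d, e}  B2 = {a, b, d, e}
Tree: B1–B2
Every bag has size at most 4, so the width is 4 − 1 = 3 and tw(G) ≤ 3. On the other hand G contains the 4-clique {a, c, d, e}. A clique must lie in a single bag of any decomposition, so no decomposition can have width below 3. Therefore the treewidth is 3.

3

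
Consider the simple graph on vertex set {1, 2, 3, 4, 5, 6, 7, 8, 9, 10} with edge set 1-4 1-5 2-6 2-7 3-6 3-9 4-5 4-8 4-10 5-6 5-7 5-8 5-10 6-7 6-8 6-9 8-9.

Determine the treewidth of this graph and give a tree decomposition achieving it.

Treewidth 2.
Bags: B1 = {5, 6, 8}  B2 = {4, 5, 8}  B3 = {6, 8, 9}  B4 = {5, 6, 7}  B5 = {1, 4, 5}  B6 = {4, 5, 10}  B7 = {2, 6, 7}  B8 = {3, 6, 9}
Tree: B1–B2, B1–B3, B1–B4, B2–B5, B5–B6, B4–B7, B3–B8

The largest bag has 3 vertices, giving width 2; this decomposition certifies tw(G) ≤ 2. For the lower bound, the 3 vertices {6, 8, 9} are pairwise adjacent, and any tree decomposition puts a clique entirely inside one bag — forcing width ≥ 2. Hence tw(G) = 2 exactly.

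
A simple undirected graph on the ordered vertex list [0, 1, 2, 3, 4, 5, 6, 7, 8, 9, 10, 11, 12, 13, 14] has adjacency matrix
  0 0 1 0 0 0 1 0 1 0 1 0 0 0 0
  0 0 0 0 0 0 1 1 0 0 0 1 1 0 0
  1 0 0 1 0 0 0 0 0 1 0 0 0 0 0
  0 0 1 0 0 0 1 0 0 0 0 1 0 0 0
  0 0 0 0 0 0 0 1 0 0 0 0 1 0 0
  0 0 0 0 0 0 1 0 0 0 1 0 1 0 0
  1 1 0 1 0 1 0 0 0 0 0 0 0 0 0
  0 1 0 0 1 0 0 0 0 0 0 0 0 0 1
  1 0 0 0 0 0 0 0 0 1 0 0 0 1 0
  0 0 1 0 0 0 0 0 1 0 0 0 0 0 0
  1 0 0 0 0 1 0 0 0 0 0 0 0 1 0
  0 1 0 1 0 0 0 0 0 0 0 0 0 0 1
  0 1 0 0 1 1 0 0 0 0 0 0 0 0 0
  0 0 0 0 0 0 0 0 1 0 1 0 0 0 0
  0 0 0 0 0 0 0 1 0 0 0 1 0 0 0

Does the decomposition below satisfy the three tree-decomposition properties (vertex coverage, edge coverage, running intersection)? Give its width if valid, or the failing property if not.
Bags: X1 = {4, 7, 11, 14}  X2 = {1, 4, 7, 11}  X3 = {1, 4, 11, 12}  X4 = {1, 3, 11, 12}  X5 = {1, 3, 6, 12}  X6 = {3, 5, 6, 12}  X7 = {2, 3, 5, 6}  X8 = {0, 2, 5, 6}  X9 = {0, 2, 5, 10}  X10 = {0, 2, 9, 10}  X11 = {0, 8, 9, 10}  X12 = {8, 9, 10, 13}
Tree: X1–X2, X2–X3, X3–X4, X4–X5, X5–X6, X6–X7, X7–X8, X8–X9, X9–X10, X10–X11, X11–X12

Yes; width 3.

Every vertex of G appears in some bag (union = {0, 1, 2, 3, 4, 5, 6, 7, 8, 9, 10, 11, 12, 13, 14}); every edge is covered by a bag; and for each vertex v the set of bags containing v is connected in the bag tree. The decomposition is therefore valid. The largest bag has 4 vertices, so the width is 3.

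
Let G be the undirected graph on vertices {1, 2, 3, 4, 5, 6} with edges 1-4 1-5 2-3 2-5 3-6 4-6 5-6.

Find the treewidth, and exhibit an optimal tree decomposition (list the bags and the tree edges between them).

Treewidth 2.
One optimal decomposition is:
Bags: B1 = {1, 4, 6}  B2 = {1, 5, 6}  B3 = {3, 5, 6}  B4 = {2, 3, 5}
Tree: B1–B2, B2–B3, B3–B4

The largest bag has 3 vertices, giving width 2; this decomposition certifies tw(G) ≤ 2. For the lower bound, G contains the cycle 4–1–5–6–4, so G is not a forest; only forests have treewidth ≤ 1, hence tw(G) ≥ 2. Hence tw(G) = 2 exactly.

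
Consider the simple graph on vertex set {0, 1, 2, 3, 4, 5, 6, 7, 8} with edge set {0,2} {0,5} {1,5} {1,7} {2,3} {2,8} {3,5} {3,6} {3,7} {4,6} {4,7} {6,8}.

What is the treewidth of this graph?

3

A width-3 tree decomposition is:
Bags: B1 = {0, 1, 2, 5}  B2 = {1, 2, 3, 5}  B3 = {1, 2, 3, 7}  B4 = {2, 3, 7, 8}  B5 = {3, 6, 7, 8}  B6 = {4, 6, 7, 8}
Tree: B1–B2, B2–B3, B3–B4, B4–B5, B5–B6
Each bag holds 4 vertices, so the decomposition has width 3, which upper-bounds the treewidth. For the lower bound: the 4 vertex sets {0,1,5}, {2}, {3}, {4,6,7,8} are disjoint, each induces a connected subgraph, and every pair is joined by at least one edge of G. Contracting each set to a single vertex therefore yields K_{4} as a minor, and since treewidth is minor-monotone, tw(G) ≥ tw(K_{4}) = 3. Therefore the treewidth is 3.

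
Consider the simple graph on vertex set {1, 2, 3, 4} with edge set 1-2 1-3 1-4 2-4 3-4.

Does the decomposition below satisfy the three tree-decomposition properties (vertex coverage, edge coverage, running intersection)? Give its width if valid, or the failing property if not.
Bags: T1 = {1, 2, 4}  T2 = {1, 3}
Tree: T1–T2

A tree decomposition must satisfy three properties: every vertex lies in some bag; for every edge, both endpoints lie together in some bag; and for every vertex, the bags containing it form a connected subtree. Here edge (4,3) lies in no bag, so the decomposition is invalid.

No — edge (4,3) lies in no bag.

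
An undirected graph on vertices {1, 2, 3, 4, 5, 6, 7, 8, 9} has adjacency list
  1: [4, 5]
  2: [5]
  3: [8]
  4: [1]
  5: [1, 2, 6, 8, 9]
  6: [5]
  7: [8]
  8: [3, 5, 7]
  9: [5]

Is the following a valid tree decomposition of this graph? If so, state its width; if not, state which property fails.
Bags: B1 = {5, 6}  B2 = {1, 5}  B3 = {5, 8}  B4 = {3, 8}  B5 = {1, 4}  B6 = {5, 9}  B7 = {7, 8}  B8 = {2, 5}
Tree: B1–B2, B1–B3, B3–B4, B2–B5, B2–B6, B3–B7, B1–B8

Every vertex of G appears in some bag (union = {1, 2, 3, 4, 5, 6, 7, 8, 9}); every edge is covered by a bag; and for each vertex v the set of bags containing v is connected in the bag tree. The decomposition is therefore valid. The largest bag has 2 vertices, so the width is 1.

Yes; width 1.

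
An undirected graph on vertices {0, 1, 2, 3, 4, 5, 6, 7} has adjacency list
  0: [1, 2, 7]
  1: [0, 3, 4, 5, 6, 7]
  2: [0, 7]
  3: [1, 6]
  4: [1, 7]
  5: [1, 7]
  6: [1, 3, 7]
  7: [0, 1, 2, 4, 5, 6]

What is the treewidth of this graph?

A width-2 tree decomposition is:
Bags: B1 = {0, 1, 7}  B2 = {1, 6, 7}  B3 = {0, 2, 7}  B4 = {1, 3, 6}  B5 = {1, 5, 7}  B6 = {1, 4, 7}
Tree: B1–B2, B1–B3, B2–B4, B2–B5, B2–B6
The largest bag has 3 vertices, giving width 2; this decomposition certifies tw(G) ≤ 2. On the other hand G contains the 3-clique {1, 3, 6}. A clique must lie in a single bag of any decomposition, so no decomposition can have width below 2. Therefore the treewidth is 2.

2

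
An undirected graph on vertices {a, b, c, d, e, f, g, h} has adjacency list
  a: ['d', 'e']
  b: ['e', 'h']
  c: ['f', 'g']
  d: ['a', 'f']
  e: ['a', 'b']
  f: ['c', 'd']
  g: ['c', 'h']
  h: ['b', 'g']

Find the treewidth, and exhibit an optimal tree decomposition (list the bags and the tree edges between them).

Every bag has size at most 3, so the width is 3 − 1 = 2 and tw(G) ≤ 2. For the lower bound, G contains the cycle e–a–d–f–c–g–h–b–e, so G is not a forest; only forests have treewidth ≤ 1, hence tw(G) ≥ 2. Therefore the treewidth is 2.

Treewidth 2.
Bags: B1 = {a, d, e}  B2 = {d, e, f}  B3 = {c, e, f}  B4 = {c, e, g}  B5 = {e, g, h}  B6 = {b, e, h}
Tree: B1–B2, B2–B3, B3–B4, B4–B5, B5–B6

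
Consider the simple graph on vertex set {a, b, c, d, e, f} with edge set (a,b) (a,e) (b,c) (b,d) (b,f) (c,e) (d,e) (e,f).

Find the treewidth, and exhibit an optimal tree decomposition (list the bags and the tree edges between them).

The largest bag has 3 vertices, giving width 2; this decomposition certifies tw(G) ≤ 2. Since e–f–b–c–e is a cycle in G, G is not acyclic. Forests are exactly the graphs of treewidth ≤ 1, so tw(G) ≥ 2. Combining the bounds, tw(G) = 2.

Treewidth 2.
Bags: B1 = {b, e, f}  B2 = {b, c, e}  B3 = {a, b, e}  B4 = {b, d, e}
Tree: B1–B2, B2–B3, B3–B4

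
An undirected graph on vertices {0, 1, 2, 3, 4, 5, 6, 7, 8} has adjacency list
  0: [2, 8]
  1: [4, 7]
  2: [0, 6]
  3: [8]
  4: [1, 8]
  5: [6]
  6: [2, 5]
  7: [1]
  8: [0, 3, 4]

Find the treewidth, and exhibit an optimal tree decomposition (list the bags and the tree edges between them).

Treewidth 1.
One such decomposition:
Bags: B1 = {0, 8}  B2 = {4, 8}  B3 = {0, 2}  B4 = {1, 4}  B5 = {2, 6}  B6 = {3, 8}  B7 = {1, 7}  B8 = {5, 6}
Tree: B1–B2, B1–B3, B2–B4, B3–B5, B2–B6, B4–B7, B5–B8

Every bag has size at most 2, so the width is 2 − 1 = 1 and tw(G) ≤ 1. Any graph with an edge has treewidth ≥ 1, and G has the edge 8–0. Therefore the treewidth is 1.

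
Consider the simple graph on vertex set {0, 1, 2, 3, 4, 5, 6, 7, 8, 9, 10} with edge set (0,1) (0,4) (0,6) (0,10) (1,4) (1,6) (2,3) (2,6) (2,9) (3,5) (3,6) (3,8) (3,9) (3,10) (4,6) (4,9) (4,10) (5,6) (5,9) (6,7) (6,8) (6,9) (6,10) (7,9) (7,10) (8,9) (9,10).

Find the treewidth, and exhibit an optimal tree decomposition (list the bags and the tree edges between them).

Every bag has size at most 4, so the width is 4 − 1 = 3 and tw(G) ≤ 3. On the other hand G contains the 4-clique {0, 1, 4, 6}. A clique must lie in a single bag of any decomposition, so no decomposition can have width below 3. Therefore the treewidth is 3.

Treewidth 3.
One optimal decomposition is:
Bags: B1 = {4, 6, 9, 10}  B2 = {3, 6, 9, 10}  B3 = {0, 4, 6, 10}  B4 = {3, 5, 6, 9}  B5 = {3, 6, 8, 9}  B6 = {0, 1, 4, 6}  B7 = {6, 7, 9, 10}  B8 = {2, 3, 6, 9}
Tree: B1–B2, B1–B3, B2–B4, B4–B5, B3–B6, B1–B7, B4–B8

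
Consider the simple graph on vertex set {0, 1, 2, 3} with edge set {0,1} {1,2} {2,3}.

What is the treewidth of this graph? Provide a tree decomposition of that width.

The largest bag has 2 vertices, giving width 1; this decomposition certifies tw(G) ≤ 1. Any graph with an edge has treewidth ≥ 1, and G has the edge 3–2. Combining the bounds, tw(G) = 1.

Treewidth 1.
Bags: B1 = {2, 3}  B2 = {1, 2}  B3 = {0, 1}
Tree: B1–B2, B2–B3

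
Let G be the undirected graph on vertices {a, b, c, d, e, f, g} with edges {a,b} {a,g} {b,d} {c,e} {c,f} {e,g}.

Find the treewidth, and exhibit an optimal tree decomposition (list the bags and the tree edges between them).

Every bag has size at most 2, so the width is 2 − 1 = 1 and tw(G) ≤ 1. Any graph with an edge has treewidth ≥ 1, and G has the edge f–c. Hence tw(G) = 1 exactly.

Treewidth 1.
Bags: B1 = {c, f}  B2 = {c, e}  B3 = {e, g}  B4 = {a, g}  B5 = {a, b}  B6 = {b, d}
Tree: B1–B2, B2–B3, B3–B4, B4–B5, B5–B6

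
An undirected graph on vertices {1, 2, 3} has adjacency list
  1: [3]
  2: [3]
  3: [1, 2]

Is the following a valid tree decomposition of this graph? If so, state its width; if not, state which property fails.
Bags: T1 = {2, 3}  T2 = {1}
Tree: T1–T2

A tree decomposition must satisfy three properties: every vertex lies in some bag; for every edge, both endpoints lie together in some bag; and for every vertex, the bags containing it form a connected subtree. Here edge (3,1) lies in no bag, so the decomposition is invalid.

No — edge (3,1) lies in no bag.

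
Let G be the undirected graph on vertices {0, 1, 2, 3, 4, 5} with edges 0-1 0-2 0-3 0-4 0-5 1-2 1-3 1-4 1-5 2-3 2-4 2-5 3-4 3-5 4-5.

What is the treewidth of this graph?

5

A width-5 tree decomposition is:
Bags: B1 = {0, 1, 2, 3, 4, 5}
Tree: (single bag)
With just one bag of size 6, the width is 6 − 1 = 5, so tw(G) ≤ 5. On the other hand G contains the 6-clique {0, 1, 2, 3, 4, 5}. A clique must lie in a single bag of any decomposition, so no decomposition can have width below 5. Therefore the treewidth is 5.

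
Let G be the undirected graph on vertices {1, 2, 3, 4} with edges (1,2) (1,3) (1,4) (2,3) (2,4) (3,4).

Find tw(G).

3

A width-3 tree decomposition is:
Bags: B1 = {1, 2, 3, 4}
Tree: (single bag)
A single bag containing all 4 vertices is trivially a valid decomposition of width 3. Conversely, {1, 2, 3, 4} is a clique of size 4, and the vertices of any clique must share a bag in every tree decomposition; so some bag has ≥ 4 vertices and tw(G) ≥ 3. Combining the bounds, tw(G) = 3.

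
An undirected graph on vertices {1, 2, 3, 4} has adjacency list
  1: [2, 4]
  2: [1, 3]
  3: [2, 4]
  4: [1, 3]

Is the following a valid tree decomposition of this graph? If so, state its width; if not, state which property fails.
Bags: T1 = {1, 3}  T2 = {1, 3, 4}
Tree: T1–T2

No — vertex 2 appears in no bag.

A tree decomposition must satisfy three properties: every vertex lies in some bag; for every edge, both endpoints lie together in some bag; and for every vertex, the bags containing it form a connected subtree. Here vertex 2 appears in no bag, so the decomposition is invalid.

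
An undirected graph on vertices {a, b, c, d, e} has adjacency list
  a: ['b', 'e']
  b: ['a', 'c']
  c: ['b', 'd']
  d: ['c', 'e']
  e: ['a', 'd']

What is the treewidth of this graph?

2

A width-2 tree decomposition is:
Bags: B1 = {a, b, c}  B2 = {a, c, e}  B3 = {c, d, e}
Tree: B1–B2, B2–B3
Every bag has size at most 3, so the width is 3 − 1 = 2 and tw(G) ≤ 2. Since c–b–a–e–d–c is a cycle in G, G is not acyclic. Forests are exactly the graphs of treewidth ≤ 1, so tw(G) ≥ 2. Hence tw(G) = 2 exactly.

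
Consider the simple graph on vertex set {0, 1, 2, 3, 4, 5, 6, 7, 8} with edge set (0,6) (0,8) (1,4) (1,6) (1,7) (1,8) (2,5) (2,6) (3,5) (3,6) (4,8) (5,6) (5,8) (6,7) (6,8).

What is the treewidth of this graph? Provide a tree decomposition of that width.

Treewidth 2.
One such decomposition:
Bags: B1 = {1, 6, 7}  B2 = {1, 6, 8}  B3 = {1, 4, 8}  B4 = {0, 6, 8}  B5 = {5, 6, 8}  B6 = {2, 5, 6}  B7 = {3, 5, 6}
Tree: B1–B2, B2–B3, B2–B4, B2–B5, B5–B6, B5–B7

The largest bag has 3 vertices, giving width 2; this decomposition certifies tw(G) ≤ 2. For the lower bound, the 3 vertices {1, 4, 8} are pairwise adjacent, and any tree decomposition puts a clique entirely inside one bag — forcing width ≥ 2. Combining the bounds, tw(G) = 2.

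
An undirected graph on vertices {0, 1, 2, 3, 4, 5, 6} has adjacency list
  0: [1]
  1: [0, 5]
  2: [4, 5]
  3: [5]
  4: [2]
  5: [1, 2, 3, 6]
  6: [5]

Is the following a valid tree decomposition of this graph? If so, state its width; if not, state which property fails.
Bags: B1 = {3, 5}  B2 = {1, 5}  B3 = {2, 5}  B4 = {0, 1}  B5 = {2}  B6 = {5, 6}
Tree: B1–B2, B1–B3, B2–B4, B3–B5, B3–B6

A tree decomposition must satisfy three properties: every vertex lies in some bag; for every edge, both endpoints lie together in some bag; and for every vertex, the bags containing it form a connected subtree. Here vertex 4 appears in no bag, so the decomposition is invalid.

No — vertex 4 appears in no bag.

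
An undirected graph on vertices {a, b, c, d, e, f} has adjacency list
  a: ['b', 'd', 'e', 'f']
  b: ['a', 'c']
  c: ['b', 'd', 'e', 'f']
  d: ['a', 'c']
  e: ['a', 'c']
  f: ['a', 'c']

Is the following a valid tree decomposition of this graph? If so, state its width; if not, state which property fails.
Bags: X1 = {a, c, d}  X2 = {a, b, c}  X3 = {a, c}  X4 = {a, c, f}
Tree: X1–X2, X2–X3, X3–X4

No — vertex e appears in no bag.

A tree decomposition must satisfy three properties: every vertex lies in some bag; for every edge, both endpoints lie together in some bag; and for every vertex, the bags containing it form a connected subtree. Here vertex e appears in no bag, so the decomposition is invalid.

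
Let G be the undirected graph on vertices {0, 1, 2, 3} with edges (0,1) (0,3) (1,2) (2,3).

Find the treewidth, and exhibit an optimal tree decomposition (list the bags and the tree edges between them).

Every bag has size at most 3, so the width is 3 − 1 = 2 and tw(G) ≤ 2. The edges 1–0–3–2–1 form a cycle, so G is not a tree and its treewidth is at least 2. Hence tw(G) = 2 exactly.

Treewidth 2.
One such decomposition:
Bags: B1 = {0, 1, 3}  B2 = {1, 2, 3}
Tree: B1–B2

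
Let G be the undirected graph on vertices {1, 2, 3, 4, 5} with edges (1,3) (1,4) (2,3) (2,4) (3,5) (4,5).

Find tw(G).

2

A width-2 tree decomposition is:
Bags: B1 = {2, 3, 4}  B2 = {3, 4, 5}  B3 = {1, 3, 4}
Tree: B1–B2, B2–B3
Each bag holds 3 vertices, so the decomposition has width 2, which upper-bounds the treewidth. For the lower bound, G contains the cycle 2–4–5–3–2, so G is not a forest; only forests have treewidth ≤ 1, hence tw(G) ≥ 2. The upper and lower bounds meet at 2, so that is the treewidth.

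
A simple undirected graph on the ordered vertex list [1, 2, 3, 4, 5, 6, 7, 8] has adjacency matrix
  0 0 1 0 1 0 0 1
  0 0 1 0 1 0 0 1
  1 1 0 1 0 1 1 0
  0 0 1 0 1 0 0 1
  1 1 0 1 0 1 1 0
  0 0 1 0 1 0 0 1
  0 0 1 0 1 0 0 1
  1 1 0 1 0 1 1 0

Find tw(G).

A width-3 tree decomposition is:
Bags: B1 = {2, 3, 5, 8}  B2 = {1, 3, 5, 8}  B3 = {3, 5, 6, 8}  B4 = {3, 5, 7, 8}  B5 = {3, 4, 5, 8}
Tree: B1–B2, B2–B3, B3–B4, B4–B5
Every bag has size at most 4, so the width is 4 − 1 = 3 and tw(G) ≤ 3. For the lower bound: the 4 vertex sets {2,8}, {1,3}, {5}, {6} are disjoint, each induces a connected subgraph, and every pair is joined by at least one edge of G. Contracting each set to a single vertex therefore yields K_{4} as a minor, and since treewidth is minor-monotone, tw(G) ≥ tw(K_{4}) = 3. The upper and lower bounds meet at 3, so that is the treewidth.

3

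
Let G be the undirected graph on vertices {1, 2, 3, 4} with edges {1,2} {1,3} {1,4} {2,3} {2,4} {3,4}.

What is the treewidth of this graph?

3

A width-3 tree decomposition is:
Bags: B1 = {1, 2, 3, 4}
Tree: (single bag)
With just one bag of size 4, the width is 4 − 1 = 3, so tw(G) ≤ 3. For the lower bound, the 4 vertices {1, 2, 3, 4} are pairwise adjacent, and any tree decomposition puts a clique entirely inside one bag — forcing width ≥ 3. Hence tw(G) = 3 exactly.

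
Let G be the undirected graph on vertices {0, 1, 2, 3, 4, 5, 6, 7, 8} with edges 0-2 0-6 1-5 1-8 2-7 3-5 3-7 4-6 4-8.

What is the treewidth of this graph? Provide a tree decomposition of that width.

Treewidth 2.
Bags: B1 = {0, 4, 6}  B2 = {0, 4, 8}  B3 = {0, 1, 8}  B4 = {0, 1, 5}  B5 = {0, 3, 5}  B6 = {0, 3, 7}  B7 = {0, 2, 7}
Tree: B1–B2, B2–B3, B3–B4, B4–B5, B5–B6, B6–B7

Each bag holds 3 vertices, so the decomposition has width 2, which upper-bounds the treewidth. For the lower bound, G contains the cycle 0–6–4–8–1–5–3–7–2–0, so G is not a forest; only forests have treewidth ≤ 1, hence tw(G) ≥ 2. Hence tw(G) = 2 exactly.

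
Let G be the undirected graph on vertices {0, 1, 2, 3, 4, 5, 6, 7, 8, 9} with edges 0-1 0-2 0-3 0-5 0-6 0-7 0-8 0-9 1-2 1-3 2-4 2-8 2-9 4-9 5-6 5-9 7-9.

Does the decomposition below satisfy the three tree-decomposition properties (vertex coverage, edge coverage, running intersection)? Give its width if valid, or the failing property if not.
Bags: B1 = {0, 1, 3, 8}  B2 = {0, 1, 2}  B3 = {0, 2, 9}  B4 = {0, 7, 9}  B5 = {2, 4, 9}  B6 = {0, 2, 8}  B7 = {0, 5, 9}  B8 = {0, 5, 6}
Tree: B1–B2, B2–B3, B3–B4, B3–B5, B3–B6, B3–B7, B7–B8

A tree decomposition must satisfy three properties: every vertex lies in some bag; for every edge, both endpoints lie together in some bag; and for every vertex, the bags containing it form a connected subtree. Here bags containing vertex 8 are not connected in the tree, so the decomposition is invalid.

No — bags containing vertex 8 are not connected in the tree.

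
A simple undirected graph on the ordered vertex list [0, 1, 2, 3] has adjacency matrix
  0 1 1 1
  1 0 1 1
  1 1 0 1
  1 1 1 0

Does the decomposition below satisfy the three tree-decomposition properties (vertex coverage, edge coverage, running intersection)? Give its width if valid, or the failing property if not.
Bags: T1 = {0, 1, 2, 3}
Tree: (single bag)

Yes; width 3.

Every vertex of G appears in some bag (union = {0, 1, 2, 3}); every edge is covered by a bag; and for each vertex v the set of bags containing v is connected in the bag tree. The decomposition is therefore valid. The largest bag has 4 vertices, so the width is 3.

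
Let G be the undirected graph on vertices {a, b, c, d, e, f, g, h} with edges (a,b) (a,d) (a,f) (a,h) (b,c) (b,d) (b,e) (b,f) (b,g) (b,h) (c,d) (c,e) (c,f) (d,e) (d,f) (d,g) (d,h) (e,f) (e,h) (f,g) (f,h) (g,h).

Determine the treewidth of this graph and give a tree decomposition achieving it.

The largest bag has 5 vertices, giving width 4; this decomposition certifies tw(G) ≤ 4. For the lower bound, the 5 vertices {b, d, f, g, h} are pairwise adjacent, and any tree decomposition puts a clique entirely inside one bag — forcing width ≥ 4. Combining the bounds, tw(G) = 4.

Treewidth 4.
One such decomposition:
Bags: B1 = {b, d, e, f, h}  B2 = {b, d, f, g, h}  B3 = {a, b, d, f, h}  B4 = {b, c, d, e, f}
Tree: B1–B2, B2–B3, B1–B4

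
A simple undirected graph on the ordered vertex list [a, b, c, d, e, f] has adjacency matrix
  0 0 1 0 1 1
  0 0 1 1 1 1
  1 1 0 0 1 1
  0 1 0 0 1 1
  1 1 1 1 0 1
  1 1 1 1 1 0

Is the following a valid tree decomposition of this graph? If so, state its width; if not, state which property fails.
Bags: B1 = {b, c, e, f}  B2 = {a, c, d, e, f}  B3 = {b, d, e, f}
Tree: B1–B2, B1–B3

No — bags containing vertex d are not connected in the tree.

A tree decomposition must satisfy three properties: every vertex lies in some bag; for every edge, both endpoints lie together in some bag; and for every vertex, the bags containing it form a connected subtree. Here bags containing vertex d are not connected in the tree, so the decomposition is invalid.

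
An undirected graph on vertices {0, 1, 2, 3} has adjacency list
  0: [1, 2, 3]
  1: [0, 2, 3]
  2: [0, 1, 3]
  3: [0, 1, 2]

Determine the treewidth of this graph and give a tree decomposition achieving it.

Treewidth 3.
Bags: B1 = {0, 1, 2, 3}
Tree: (single bag)

A single bag containing all 4 vertices is trivially a valid decomposition of width 3. For the lower bound, the 4 vertices {0, 1, 2, 3} are pairwise adjacent, and any tree decomposition puts a clique entirely inside one bag — forcing width ≥ 3. The upper and lower bounds meet at 3, so that is the treewidth.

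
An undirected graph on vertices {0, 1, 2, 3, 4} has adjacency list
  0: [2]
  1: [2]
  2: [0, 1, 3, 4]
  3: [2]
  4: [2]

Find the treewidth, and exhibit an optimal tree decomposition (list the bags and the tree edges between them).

Treewidth 1.
Bags: B1 = {1, 2}  B2 = {0, 2}  B3 = {2, 3}  B4 = {2, 4}
Tree: B1–B2, B1–B3, B3–B4

Each bag holds 2 vertices, so the decomposition has width 1, which upper-bounds the treewidth. Any graph with an edge has treewidth ≥ 1, and G has the edge 2–1. Hence tw(G) = 1 exactly.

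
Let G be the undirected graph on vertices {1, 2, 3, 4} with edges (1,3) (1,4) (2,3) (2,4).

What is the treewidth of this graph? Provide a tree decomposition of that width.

Each bag holds 3 vertices, so the decomposition has width 2, which upper-bounds the treewidth. For the lower bound, G contains the cycle 1–3–2–4–1, so G is not a forest; only forests have treewidth ≤ 1, hence tw(G) ≥ 2. Combining the bounds, tw(G) = 2.

Treewidth 2.
One such decomposition:
Bags: B1 = {1, 2, 3}  B2 = {1, 2, 4}
Tree: B1–B2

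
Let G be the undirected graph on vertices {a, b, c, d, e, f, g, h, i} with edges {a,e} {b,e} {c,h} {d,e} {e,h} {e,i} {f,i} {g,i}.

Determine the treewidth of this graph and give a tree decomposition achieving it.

Treewidth 1.
Bags: B1 = {d, e}  B2 = {e, h}  B3 = {e, i}  B4 = {b, e}  B5 = {g, i}  B6 = {a, e}  B7 = {c, h}  B8 = {f, i}
Tree: B1–B2, B1–B3, B2–B4, B3–B5, B2–B6, B2–B7, B5–B8

Every bag has size at most 2, so the width is 2 − 1 = 1 and tw(G) ≤ 1. Any graph with an edge has treewidth ≥ 1, and G has the edge e–d. Combining the bounds, tw(G) = 1.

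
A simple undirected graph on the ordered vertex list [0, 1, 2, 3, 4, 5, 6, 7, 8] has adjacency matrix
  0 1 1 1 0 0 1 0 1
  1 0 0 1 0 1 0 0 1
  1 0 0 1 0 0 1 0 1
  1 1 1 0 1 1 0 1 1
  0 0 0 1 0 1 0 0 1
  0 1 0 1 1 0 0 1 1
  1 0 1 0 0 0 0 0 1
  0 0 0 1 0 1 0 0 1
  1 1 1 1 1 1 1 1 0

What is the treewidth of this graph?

A width-3 tree decomposition is:
Bags: B1 = {1, 3, 5, 8}  B2 = {3, 4, 5, 8}  B3 = {0, 1, 3, 8}  B4 = {0, 2, 3, 8}  B5 = {3, 5, 7, 8}  B6 = {0, 2, 6, 8}
Tree: B1–B2, B1–B3, B3–B4, B1–B5, B4–B6
The largest bag has 4 vertices, giving width 3; this decomposition certifies tw(G) ≤ 3. Conversely, {0, 1, 3, 8} is a clique of size 4, and the vertices of any clique must share a bag in every tree decomposition; so some bag has ≥ 4 vertices and tw(G) ≥ 3. The upper and lower bounds meet at 3, so that is the treewidth.

3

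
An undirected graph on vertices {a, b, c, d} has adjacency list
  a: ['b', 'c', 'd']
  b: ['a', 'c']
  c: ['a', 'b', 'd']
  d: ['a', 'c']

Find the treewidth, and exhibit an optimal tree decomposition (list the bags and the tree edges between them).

Every bag has size at most 3, so the width is 3 − 1 = 2 and tw(G) ≤ 2. For the lower bound, the 3 vertices {a, c, d} are pairwise adjacent, and any tree decomposition puts a clique entirely inside one bag — forcing width ≥ 2. The upper and lower bounds meet at 2, so that is the treewidth.

Treewidth 2.
One such decomposition:
Bags: B1 = {a, c, d}  B2 = {a, b, c}
Tree: B1–B2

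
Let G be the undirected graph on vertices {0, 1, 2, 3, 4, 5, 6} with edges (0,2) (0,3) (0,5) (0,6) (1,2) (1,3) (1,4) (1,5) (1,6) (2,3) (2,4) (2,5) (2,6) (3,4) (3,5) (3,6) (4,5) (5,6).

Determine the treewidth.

A width-4 tree decomposition is:
Bags: B1 = {1, 2, 3, 4, 5}  B2 = {1, 2, 3, 5, 6}  B3 = {0, 2, 3, 5, 6}
Tree: B1–B2, B2–B3
The largest bag has 5 vertices, giving width 4; this decomposition certifies tw(G) ≤ 4. On the other hand G contains the 5-clique {0, 2, 3, 5, 6}. A clique must lie in a single bag of any decomposition, so no decomposition can have width below 4. Therefore the treewidth is 4.

4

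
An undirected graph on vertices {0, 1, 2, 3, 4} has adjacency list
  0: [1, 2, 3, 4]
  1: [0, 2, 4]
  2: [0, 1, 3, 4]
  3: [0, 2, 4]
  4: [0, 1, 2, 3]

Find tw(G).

3

A width-3 tree decomposition is:
Bags: B1 = {0, 2, 3, 4}  B2 = {0, 1, 2, 4}
Tree: B1–B2
Every bag has size at most 4, so the width is 4 − 1 = 3 and tw(G) ≤ 3. On the other hand G contains the 4-clique {0, 1, 2, 4}. A clique must lie in a single bag of any decomposition, so no decomposition can have width below 3. Therefore the treewidth is 3.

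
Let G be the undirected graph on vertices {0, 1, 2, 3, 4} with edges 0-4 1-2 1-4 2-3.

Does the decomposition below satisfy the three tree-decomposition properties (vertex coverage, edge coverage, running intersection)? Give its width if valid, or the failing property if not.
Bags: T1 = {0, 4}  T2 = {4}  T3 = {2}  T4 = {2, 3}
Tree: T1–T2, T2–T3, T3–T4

No — vertex 1 appears in no bag.

A tree decomposition must satisfy three properties: every vertex lies in some bag; for every edge, both endpoints lie together in some bag; and for every vertex, the bags containing it form a connected subtree. Here vertex 1 appears in no bag, so the decomposition is invalid.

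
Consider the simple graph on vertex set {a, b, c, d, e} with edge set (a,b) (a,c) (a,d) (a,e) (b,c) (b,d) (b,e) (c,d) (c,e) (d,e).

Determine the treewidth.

A width-4 tree decomposition is:
Bags: B1 = {a, b, c, d, e}
Tree: (single bag)
With just one bag of size 5, the width is 5 − 1 = 4, so tw(G) ≤ 4. On the other hand G contains the 5-clique {a, b, c, d, e}. A clique must lie in a single bag of any decomposition, so no decomposition can have width below 4. Combining the bounds, tw(G) = 4.

4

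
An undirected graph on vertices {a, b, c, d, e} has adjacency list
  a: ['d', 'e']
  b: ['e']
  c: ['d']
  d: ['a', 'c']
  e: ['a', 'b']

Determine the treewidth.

1

A width-1 tree decomposition is:
Bags: B1 = {a, d}  B2 = {a, e}  B3 = {c, d}  B4 = {b, e}
Tree: B1–B2, B1–B3, B2–B4
Each bag holds 2 vertices, so the decomposition has width 1, which upper-bounds the treewidth. Any graph with an edge has treewidth ≥ 1, and G has the edge d–a. Combining the bounds, tw(G) = 1.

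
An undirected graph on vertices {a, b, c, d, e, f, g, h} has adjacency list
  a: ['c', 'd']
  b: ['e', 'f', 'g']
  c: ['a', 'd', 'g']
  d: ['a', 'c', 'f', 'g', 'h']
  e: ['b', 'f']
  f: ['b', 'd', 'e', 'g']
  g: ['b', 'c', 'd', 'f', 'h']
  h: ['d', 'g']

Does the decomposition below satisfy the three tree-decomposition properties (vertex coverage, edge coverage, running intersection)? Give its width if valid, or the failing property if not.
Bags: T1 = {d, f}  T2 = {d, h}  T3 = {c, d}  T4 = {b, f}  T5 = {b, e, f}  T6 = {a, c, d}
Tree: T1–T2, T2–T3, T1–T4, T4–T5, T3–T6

A tree decomposition must satisfy three properties: every vertex lies in some bag; for every edge, both endpoints lie together in some bag; and for every vertex, the bags containing it form a connected subtree. Here vertex g appears in no bag, so the decomposition is invalid.

No — vertex g appears in no bag.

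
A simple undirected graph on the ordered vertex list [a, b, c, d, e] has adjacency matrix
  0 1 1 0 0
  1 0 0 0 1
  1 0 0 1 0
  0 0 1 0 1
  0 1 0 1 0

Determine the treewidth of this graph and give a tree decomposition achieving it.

Each bag holds 3 vertices, so the decomposition has width 2, which upper-bounds the treewidth. Since a–c–d–e–b–a is a cycle in G, G is not acyclic. Forests are exactly the graphs of treewidth ≤ 1, so tw(G) ≥ 2. Hence tw(G) = 2 exactly.

Treewidth 2.
One such decomposition:
Bags: B1 = {a, c, d}  B2 = {a, d, e}  B3 = {a, b, e}
Tree: B1–B2, B2–B3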